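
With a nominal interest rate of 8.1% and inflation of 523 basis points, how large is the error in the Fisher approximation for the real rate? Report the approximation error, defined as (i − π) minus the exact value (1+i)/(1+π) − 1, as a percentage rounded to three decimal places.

0.143%

Approximate: r ≈ 8.100% − 5.230% = 2.8700%
Exact: (1 + 0.0810)/(1 + 0.0523) − 1 = 2.7274%
Error = 2.8700% − 2.7274% = 0.1426% → 0.143%.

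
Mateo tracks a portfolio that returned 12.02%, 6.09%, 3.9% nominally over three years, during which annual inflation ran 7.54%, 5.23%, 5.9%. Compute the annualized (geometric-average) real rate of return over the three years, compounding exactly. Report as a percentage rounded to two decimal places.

1.00%

Nominal growth factor = 1.1202 × 1.0609 × 1.0390 = 1.23476857
Price-level growth factor = 1.0754 × 1.0523 × 1.0590 = 1.19841038
Real growth factor = 1.23476857 / 1.19841038 = 1.03033868
Annualized real rate = 1.03033868^(1/3) − 1 = 1.0012% → 1.00%.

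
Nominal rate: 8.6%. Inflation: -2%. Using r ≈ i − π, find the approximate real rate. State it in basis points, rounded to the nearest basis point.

r ≈ i − π = 8.6% − (-2%) = 1060 basis points.

1060 basis points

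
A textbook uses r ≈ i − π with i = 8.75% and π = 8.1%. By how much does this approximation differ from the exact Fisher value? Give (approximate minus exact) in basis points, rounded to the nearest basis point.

Approximate: r ≈ 8.750% − 8.100% = 0.6500%
Exact: (1 + 0.0875)/(1 + 0.0810) − 1 = 0.6013%
Error = 0.6500% − 0.6013% = 0.0487% → 5 basis points.

5 basis points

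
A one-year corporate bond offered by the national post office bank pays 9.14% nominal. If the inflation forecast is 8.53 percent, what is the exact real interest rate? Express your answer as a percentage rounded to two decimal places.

0.56%

1 + r = 1.09140 / 1.08530 = 1.005621
r = 1.005621 − 1 = 0.5621%, i.e. 0.56%.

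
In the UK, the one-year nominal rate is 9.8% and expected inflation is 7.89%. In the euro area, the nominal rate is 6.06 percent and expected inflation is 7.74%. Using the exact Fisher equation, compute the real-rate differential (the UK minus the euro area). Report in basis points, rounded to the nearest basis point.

The UK: (1 + 0.0980)/(1 + 0.0789) − 1 = 1.7703%
The euro area: (1 + 0.0606)/(1 + 0.0774) − 1 = -1.5593%
Differential = 1.7703% − (-1.5593%) = 3.3296% → 333 basis points.

333 basis points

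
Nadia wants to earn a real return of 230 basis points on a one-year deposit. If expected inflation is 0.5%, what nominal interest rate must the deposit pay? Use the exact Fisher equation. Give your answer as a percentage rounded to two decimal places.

(1 + i) = (1 + r)(1 + π) = 1.02300 × 1.00500 = 1.028115
i = 1.028115 − 1, so the required nominal rate is 2.81%.

2.81%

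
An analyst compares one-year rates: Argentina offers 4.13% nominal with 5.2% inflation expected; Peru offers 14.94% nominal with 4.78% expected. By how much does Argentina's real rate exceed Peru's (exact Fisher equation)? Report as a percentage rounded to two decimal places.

Argentina: (1 + 0.0413)/(1 + 0.0520) − 1 = -1.0171%
Peru: (1 + 0.1494)/(1 + 0.0478) − 1 = 9.6965%
Differential = -1.0171% − 9.6965% = -10.7136% → -10.71%.

-10.71%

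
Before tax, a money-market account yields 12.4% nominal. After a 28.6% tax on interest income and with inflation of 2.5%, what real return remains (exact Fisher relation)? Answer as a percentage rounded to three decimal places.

After-tax nominal return = 12.4% × (1 − 0.286) = 8.8536%.
1 + r = 1.088536 / 1.02500 = 1.061986
After-tax real rate = 1.061986 − 1 → 6.199%.

6.199%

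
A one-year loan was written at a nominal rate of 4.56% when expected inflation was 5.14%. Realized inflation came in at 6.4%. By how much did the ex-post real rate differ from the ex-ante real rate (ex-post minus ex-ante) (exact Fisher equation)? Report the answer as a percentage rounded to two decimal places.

-1.18%

Ex-ante: (1 + 0.0456)/(1 + 0.0514) − 1 = -0.5516%
Ex-post: (1 + 0.0456)/(1 + 0.0640) − 1 = -1.7293%
Difference (ex-post − ex-ante) = -1.1777% → -1.18%.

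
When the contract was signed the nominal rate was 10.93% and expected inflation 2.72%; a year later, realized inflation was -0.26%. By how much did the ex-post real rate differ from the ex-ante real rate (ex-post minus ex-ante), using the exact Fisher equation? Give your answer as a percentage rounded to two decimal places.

Ex-ante: (1 + 0.1093)/(1 + 0.0272) − 1 = 7.9926%
Ex-post: (1 + 0.1093)/(1 − 0.0026) − 1 = 11.2192%
Difference (ex-post − ex-ante) = 3.2266% → 3.23%.

3.23%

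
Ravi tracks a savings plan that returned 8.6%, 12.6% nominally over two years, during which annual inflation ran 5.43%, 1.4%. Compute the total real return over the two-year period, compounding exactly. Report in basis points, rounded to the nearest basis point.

1438 basis points

Compound the nominal returns: 1.0860 × 1.1260 = 1.222836.
Compound inflation: 1.0543 × 1.0140 = 1.069060.
Deflate: 1.222836 / 1.069060 = 1.143842.
Total real return = 1.143842 − 1 → 1438 basis points.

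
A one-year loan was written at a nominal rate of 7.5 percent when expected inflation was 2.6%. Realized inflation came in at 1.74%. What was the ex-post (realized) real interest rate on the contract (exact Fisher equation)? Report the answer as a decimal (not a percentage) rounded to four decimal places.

0.0566

Ex-post: (1 + 0.0750)/(1 + 0.0174) − 1 = 5.6615%
So the realized real rate is 0.0566.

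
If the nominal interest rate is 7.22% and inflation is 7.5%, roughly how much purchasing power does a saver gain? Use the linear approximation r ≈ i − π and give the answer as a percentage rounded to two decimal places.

-0.28%

r ≈ i − π = 7.22% − 7.5% = -0.28%.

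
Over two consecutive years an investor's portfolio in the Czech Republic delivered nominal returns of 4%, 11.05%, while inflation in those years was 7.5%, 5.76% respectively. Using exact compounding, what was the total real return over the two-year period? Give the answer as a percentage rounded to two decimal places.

1.58%

Nominal growth factor = 1.0400 × 1.1105 = 1.154920
Price-level growth factor = 1.0750 × 1.0576 = 1.136920
Real growth factor = 1.154920 / 1.136920 = 1.015832
Total real return = 1.015832 − 1 → 1.58%.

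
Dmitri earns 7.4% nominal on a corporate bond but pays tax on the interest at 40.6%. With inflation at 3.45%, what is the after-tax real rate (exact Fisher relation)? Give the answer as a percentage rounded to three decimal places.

0.914%

After-tax nominal return = 7.4% × (1 − 0.406) = 4.3956%.
1 + r = 1.043956 / 1.03450 = 1.009141
After-tax real rate = 1.009141 − 1 → 0.914%.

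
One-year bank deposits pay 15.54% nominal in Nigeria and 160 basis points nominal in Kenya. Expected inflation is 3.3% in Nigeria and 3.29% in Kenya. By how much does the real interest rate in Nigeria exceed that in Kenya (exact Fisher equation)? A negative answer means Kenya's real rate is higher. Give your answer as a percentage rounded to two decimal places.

13.49%

Nigeria: (1 + 0.1554)/(1 + 0.0330) − 1 = 11.8490%
Kenya: (1 + 0.0160)/(1 + 0.0329) − 1 = -1.6362%
Differential = 11.8490% − (-1.6362%) = 13.4852% → 13.49%.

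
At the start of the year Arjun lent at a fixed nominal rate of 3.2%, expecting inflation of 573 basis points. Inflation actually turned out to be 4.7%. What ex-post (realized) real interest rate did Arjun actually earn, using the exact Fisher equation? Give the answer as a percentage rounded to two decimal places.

Ex-post: (1 + 0.0320)/(1 + 0.0470) − 1 = -1.4327%
So the realized real rate is -1.43%.

-1.43%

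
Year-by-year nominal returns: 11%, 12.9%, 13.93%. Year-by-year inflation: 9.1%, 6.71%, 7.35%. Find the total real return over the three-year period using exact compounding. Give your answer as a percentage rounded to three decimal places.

Nominal growth factor = 1.1100 × 1.1290 × 1.1393 = 1.427759
Price-level growth factor = 1.0910 × 1.0671 × 1.0735 = 1.249775
Real growth factor = 1.427759 / 1.249775 = 1.142413
Total real return = 1.142413 − 1 → 14.241%.

14.241%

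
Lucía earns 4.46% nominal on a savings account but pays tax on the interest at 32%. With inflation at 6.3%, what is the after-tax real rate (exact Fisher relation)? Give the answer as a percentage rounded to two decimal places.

-3.07%

After-tax nominal return = 4.46% × (1 − 0.32) = 3.0328%.
1 + r = 1.030328 / 1.06300 = 0.969264
After-tax real rate = 0.969264 − 1 → -3.07%.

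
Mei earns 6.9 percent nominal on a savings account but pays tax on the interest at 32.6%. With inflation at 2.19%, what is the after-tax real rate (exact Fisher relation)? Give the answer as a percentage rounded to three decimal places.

2.408%

After-tax nominal return = 6.9% × (1 − 0.326) = 4.6506%.
1 + r = 1.046506 / 1.02190 = 1.024079
After-tax real rate = 1.024079 − 1 → 2.408%.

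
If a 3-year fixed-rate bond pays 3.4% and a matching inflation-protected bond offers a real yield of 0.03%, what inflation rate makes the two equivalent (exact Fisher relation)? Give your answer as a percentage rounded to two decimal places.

(1 + π) = (1 + i)/(1 + r) = 1.03400 / 1.00030 = 1.033690
Break-even inflation = 1.033690 − 1 → 3.37%.

3.37%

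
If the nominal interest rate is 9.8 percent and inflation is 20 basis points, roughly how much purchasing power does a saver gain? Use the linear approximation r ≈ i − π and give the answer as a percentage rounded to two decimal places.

r ≈ i − π = 9.8% − 0.2% = 9.60%.

9.60%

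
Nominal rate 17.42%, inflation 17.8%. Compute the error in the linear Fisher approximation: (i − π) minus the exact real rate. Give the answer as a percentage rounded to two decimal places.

Approximate: r ≈ 17.420% − 17.800% = -0.3800%
Exact: (1 + 0.1742)/(1 + 0.1780) − 1 = -0.3226%
Error = -0.3800% − (-0.3226%) = -0.0574% → -0.06%.

-0.06%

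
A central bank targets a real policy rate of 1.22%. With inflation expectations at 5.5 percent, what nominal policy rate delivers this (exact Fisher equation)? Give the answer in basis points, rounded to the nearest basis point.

(1 + i) = (1 + r)(1 + π) = 1.01220 × 1.05500 = 1.067871
i = 1.067871 − 1, so the required nominal rate is 679 basis points.

679 basis points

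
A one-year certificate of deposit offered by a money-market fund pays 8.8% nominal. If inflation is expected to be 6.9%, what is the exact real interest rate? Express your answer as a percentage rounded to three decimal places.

1.777%

1 + r = 1.08800 / 1.06900 = 1.017774
r = 1.017774 − 1 = 1.7774%, i.e. 1.777%.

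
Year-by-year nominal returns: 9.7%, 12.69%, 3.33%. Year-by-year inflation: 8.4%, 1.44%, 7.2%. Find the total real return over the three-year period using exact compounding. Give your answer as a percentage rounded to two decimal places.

Nominal growth factor = 1.0970 × 1.1269 × 1.0333 = 1.277375
Price-level growth factor = 1.0840 × 1.0144 × 1.0720 = 1.178781
Real growth factor = 1.277375 / 1.178781 = 1.083640
Total real return = 1.083640 − 1 → 8.36%.

8.36%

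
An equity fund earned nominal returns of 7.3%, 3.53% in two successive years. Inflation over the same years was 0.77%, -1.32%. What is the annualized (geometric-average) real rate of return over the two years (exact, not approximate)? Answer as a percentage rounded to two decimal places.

5.69%

Nominal growth factor = 1.0730 × 1.0353 = 1.11087690
Price-level growth factor = 1.0077 × 0.9868 = 0.99439836
Real growth factor = 1.11087690 / 0.99439836 = 1.11713469
Annualized real rate = 1.11713469^(1/2) − 1 = 5.6946% → 5.69%.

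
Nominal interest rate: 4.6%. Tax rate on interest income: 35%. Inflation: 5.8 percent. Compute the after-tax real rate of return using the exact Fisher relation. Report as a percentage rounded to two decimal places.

-2.66%

After-tax nominal return = 4.6% × (1 − 0.35) = 2.9900%.
1 + r = 1.02990 / 1.05800 = 0.973440
After-tax real rate = 0.973440 − 1 → -2.66%.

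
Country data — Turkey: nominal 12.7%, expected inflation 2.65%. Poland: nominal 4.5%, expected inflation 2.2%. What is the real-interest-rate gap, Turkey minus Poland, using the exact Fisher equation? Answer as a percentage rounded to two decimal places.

Turkey: (1 + 0.1270)/(1 + 0.0265) − 1 = 9.7906%
Poland: (1 + 0.0450)/(1 + 0.0220) − 1 = 2.2505%
Differential = 9.7906% − 2.2505% = 7.5401% → 7.54%.

7.54%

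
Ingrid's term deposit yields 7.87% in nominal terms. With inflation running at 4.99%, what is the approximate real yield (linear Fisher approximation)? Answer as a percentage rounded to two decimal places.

r ≈ i − π = 7.87% − 4.99% = 2.88%.

2.88%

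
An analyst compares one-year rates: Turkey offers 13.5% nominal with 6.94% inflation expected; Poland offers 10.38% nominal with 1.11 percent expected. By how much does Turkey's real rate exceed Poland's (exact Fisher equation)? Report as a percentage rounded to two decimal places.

-3.03%

Turkey: (1 + 0.1350)/(1 + 0.0694) − 1 = 6.1343%
Poland: (1 + 0.1038)/(1 + 0.0111) − 1 = 9.1682%
Differential = 6.1343% − 9.1682% = -3.0340% → -3.03%.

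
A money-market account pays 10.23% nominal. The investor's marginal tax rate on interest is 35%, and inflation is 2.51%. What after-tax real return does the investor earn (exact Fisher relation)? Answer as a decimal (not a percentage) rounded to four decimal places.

0.0404

After-tax nominal return = 10.23% × (1 − 0.35) = 6.6495%.
1 + r = 1.066495 / 1.02510 = 1.040381
After-tax real rate = 1.040381 − 1 → 0.0404.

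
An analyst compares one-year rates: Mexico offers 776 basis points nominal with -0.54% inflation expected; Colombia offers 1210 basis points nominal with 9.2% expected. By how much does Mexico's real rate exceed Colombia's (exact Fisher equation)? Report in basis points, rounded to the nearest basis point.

569 basis points

Mexico: (1 + 0.0776)/(1 − 0.0054) − 1 = 8.3451%
Colombia: (1 + 0.1210)/(1 + 0.0920) − 1 = 2.6557%
Differential = 8.3451% − 2.6557% = 5.6894% → 569 basis points.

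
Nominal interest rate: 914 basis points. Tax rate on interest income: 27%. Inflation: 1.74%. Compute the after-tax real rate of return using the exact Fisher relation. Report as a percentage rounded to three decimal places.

After-tax nominal return = 9.14% × (1 − 0.27) = 6.6722%.
1 + r = 1.066722 / 1.01740 = 1.048478
After-tax real rate = 1.048478 − 1 → 4.848%.

4.848%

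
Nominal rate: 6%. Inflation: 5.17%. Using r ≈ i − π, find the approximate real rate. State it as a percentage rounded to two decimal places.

0.83%

r ≈ i − π = 6% − 5.17% = 0.83%.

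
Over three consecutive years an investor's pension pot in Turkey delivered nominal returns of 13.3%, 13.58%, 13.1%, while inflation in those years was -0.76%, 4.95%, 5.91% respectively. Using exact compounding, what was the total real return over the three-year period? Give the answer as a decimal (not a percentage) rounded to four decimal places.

0.3194

Nominal growth factor = 1.1330 × 1.1358 × 1.1310 = 1.455440
Price-level growth factor = 0.9924 × 1.0495 × 1.0591 = 1.103078
Real growth factor = 1.455440 / 1.103078 = 1.319436
Total real return = 1.319436 − 1 → 0.3194.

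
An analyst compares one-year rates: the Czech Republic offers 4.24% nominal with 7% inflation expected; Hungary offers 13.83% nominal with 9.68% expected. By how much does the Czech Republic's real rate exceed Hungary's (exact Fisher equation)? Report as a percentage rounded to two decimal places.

The Czech Republic: (1 + 0.0424)/(1 + 0.0700) − 1 = -2.5794%
Hungary: (1 + 0.1383)/(1 + 0.0968) − 1 = 3.7837%
Differential = -2.5794% − 3.7837% = -6.3632% → -6.36%.

-6.36%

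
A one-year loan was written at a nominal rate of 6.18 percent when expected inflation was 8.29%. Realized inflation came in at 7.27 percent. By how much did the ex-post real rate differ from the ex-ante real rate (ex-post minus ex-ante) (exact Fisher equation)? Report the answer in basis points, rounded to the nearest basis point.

93 basis points

Ex-ante: (1 + 0.0618)/(1 + 0.0829) − 1 = -1.9485%
Ex-post: (1 + 0.0618)/(1 + 0.0727) − 1 = -1.0161%
Difference (ex-post − ex-ante) = 0.9323% → 93 basis points.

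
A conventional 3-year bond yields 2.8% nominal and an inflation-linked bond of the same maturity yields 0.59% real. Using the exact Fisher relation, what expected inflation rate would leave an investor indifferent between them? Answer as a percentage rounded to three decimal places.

2.197%

(1 + π) = (1 + i)/(1 + r) = 1.02800 / 1.00590 = 1.021970
Break-even inflation = 1.021970 − 1 → 2.197%.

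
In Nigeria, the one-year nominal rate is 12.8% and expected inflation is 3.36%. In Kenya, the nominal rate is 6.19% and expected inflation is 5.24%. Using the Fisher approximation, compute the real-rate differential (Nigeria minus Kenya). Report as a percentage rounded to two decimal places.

8.49%

Nigeria: 12.8% − 3.36% = 9.440%
Kenya: 6.19% − 5.24% = 0.950%
Differential = 8.490% → 8.49%.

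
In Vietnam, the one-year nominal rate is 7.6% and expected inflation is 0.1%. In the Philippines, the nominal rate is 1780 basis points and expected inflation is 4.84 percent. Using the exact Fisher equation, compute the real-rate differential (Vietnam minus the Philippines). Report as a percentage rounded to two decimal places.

Vietnam: (1 + 0.0760)/(1 + 0.0010) − 1 = 7.4925%
The Philippines: (1 + 0.1780)/(1 + 0.0484) − 1 = 12.3617%
Differential = 7.4925% − 12.3617% = -4.8692% → -4.87%.

-4.87%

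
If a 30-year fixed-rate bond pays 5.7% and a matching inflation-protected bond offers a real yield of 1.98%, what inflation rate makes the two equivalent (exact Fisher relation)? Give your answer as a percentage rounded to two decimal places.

3.65%

(1 + π) = (1 + i)/(1 + r) = 1.05700 / 1.01980 = 1.036478
Break-even inflation = 1.036478 − 1 → 3.65%.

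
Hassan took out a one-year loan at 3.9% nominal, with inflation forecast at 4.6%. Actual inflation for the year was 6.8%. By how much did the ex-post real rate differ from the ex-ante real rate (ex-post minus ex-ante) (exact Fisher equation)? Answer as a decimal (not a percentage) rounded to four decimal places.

Ex-ante: (1 + 0.0390)/(1 + 0.0460) − 1 = -0.6692%
Ex-post: (1 + 0.0390)/(1 + 0.0680) − 1 = -2.7154%
Difference (ex-post − ex-ante) = -2.0461% → -0.0205.

-0.0205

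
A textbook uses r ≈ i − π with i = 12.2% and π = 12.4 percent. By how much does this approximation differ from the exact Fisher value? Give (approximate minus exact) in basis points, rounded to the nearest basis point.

-2 basis points

Approximate: r ≈ 12.200% − 12.400% = -0.2000%
Exact: (1 + 0.1220)/(1 + 0.1240) − 1 = -0.1779%
Error = -0.2000% − (-0.1779%) = -0.0221% → -2 basis points.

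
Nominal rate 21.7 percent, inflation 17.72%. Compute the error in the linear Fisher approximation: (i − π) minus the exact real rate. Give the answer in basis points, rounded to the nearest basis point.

60 basis points

Approximate: r ≈ 21.700% − 17.720% = 3.9800%
Exact: (1 + 0.2170)/(1 + 0.1772) − 1 = 3.3809%
Error = 3.9800% − 3.3809% = 0.5991% → 60 basis points.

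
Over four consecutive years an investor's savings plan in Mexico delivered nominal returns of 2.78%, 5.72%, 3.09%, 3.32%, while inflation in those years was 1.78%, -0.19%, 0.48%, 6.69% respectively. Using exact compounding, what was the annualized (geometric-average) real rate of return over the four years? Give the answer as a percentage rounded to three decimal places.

1.533%

Compound the nominal returns: 1.0278 × 1.0572 × 1.0309 × 1.0332 = 1.15735530.
Compound inflation: 1.0178 × 0.9981 × 1.0048 × 1.0669 = 1.08903000.
Deflate: 1.15735530 / 1.08903000 = 1.06273959.
Annualized real rate = 1.06273959^(1/4) − 1 = 1.5329% → 1.533%.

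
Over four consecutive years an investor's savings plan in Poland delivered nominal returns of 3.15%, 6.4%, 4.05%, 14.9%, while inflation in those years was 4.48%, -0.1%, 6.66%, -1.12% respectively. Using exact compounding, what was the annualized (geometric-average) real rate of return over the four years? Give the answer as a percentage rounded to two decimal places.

Nominal growth factor = 1.0315 × 1.0640 × 1.0405 × 1.1490 = 1.31211824
Price-level growth factor = 1.0448 × 0.9990 × 1.0666 × 0.9888 = 1.10080068
Real growth factor = 1.31211824 / 1.10080068 = 1.19196714
Annualized real rate = 1.19196714^(1/4) − 1 = 4.4879% → 4.49%.

4.49%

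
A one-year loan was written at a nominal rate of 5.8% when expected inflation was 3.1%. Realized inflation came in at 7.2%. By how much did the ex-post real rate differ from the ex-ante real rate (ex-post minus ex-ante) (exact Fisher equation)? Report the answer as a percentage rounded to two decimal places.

Ex-ante: (1 + 0.0580)/(1 + 0.0310) − 1 = 2.6188%
Ex-post: (1 + 0.0580)/(1 + 0.0720) − 1 = -1.3060%
Difference (ex-post − ex-ante) = -3.9248% → -3.92%.

-3.92%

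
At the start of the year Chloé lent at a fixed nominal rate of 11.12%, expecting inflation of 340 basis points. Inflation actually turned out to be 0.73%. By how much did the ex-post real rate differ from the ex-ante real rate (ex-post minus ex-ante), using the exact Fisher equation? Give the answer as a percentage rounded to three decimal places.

2.849%

Ex-ante: (1 + 0.1112)/(1 + 0.0340) − 1 = 7.4662%
Ex-post: (1 + 0.1112)/(1 + 0.0073) − 1 = 10.3147%
Difference (ex-post − ex-ante) = 2.8486% → 2.849%.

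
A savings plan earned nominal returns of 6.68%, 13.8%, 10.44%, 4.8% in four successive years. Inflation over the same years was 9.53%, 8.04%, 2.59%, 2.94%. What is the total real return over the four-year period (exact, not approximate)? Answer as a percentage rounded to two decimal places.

12.44%

Nominal growth factor = 1.0668 × 1.1380 × 1.1044 × 1.0480 = 1.405118
Price-level growth factor = 1.0953 × 1.0804 × 1.0259 × 1.0294 = 1.249703
Real growth factor = 1.405118 / 1.249703 = 1.124362
Total real return = 1.124362 − 1 → 12.44%.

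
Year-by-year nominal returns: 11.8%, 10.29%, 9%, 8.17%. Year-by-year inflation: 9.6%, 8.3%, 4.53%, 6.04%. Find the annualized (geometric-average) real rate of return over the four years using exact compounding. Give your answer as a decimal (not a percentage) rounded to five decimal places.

Nominal growth factor = 1.1180 × 1.1029 × 1.0900 × 1.0817 = 1.453822105
Price-level growth factor = 1.0960 × 1.0830 × 1.0453 × 1.0604 = 1.315678204
Real growth factor = 1.453822105 / 1.315678204 = 1.104998244
Annualized real rate = 1.104998244^(1/4) − 1 = 2.52751% → 0.02528.

0.02528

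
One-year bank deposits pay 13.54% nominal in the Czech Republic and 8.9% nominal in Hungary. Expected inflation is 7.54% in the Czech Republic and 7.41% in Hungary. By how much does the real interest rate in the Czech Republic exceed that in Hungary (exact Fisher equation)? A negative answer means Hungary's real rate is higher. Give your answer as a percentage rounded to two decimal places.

4.19%

The Czech Republic: (1 + 0.1354)/(1 + 0.0754) − 1 = 5.5793%
Hungary: (1 + 0.0890)/(1 + 0.0741) − 1 = 1.3872%
Differential = 5.5793% − 1.3872% = 4.1921% → 4.19%.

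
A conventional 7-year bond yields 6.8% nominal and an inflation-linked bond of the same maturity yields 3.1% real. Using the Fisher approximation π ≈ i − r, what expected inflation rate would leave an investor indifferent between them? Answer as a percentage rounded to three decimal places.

3.700%

π ≈ i − r = 6.8% − 3.1% → 3.700%.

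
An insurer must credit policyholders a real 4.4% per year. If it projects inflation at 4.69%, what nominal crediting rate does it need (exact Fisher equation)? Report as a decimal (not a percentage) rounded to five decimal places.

0.09296

(1 + i) = (1 + r)(1 + π) = 1.04400 × 1.04690 = 1.0929636
i = 1.0929636 − 1, so the required nominal rate is 0.09296.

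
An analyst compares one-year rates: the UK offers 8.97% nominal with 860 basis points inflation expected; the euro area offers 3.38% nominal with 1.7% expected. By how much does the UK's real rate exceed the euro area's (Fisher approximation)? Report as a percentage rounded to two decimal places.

-1.31%

The UK: 8.97% − 8.6% = 0.370%
The euro area: 3.38% − 1.7% = 1.680%
Differential = -1.310% → -1.31%.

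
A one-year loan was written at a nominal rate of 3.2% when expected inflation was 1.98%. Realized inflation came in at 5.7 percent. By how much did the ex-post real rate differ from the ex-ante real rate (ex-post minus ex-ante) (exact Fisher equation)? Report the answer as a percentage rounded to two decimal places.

Ex-ante: (1 + 0.0320)/(1 + 0.0198) − 1 = 1.1963%
Ex-post: (1 + 0.0320)/(1 + 0.0570) − 1 = -2.3652%
Difference (ex-post − ex-ante) = -3.5615% → -3.56%.

-3.56%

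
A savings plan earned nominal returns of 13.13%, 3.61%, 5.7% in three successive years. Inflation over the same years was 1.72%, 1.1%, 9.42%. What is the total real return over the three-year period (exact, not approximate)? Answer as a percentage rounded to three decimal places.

10.103%

Nominal growth factor = 1.1313 × 1.0361 × 1.0570 = 1.238952
Price-level growth factor = 1.0172 × 1.0110 × 1.0942 = 1.125263
Real growth factor = 1.238952 / 1.125263 = 1.101033
Total real return = 1.101033 − 1 → 10.103%.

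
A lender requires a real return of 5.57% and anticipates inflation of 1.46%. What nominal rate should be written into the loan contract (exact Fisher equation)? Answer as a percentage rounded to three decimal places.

7.111%

(1 + i) = (1 + r)(1 + π) = 1.05570 × 1.01460 = 1.07111322
i = 1.07111322 − 1, so the required nominal rate is 7.111%.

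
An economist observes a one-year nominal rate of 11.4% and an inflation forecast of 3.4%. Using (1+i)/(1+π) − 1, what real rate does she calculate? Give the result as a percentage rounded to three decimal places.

7.737%

By the Fisher relation, 1 + r = (1 + i)/(1 + π).
1 + r = 1.11400 / 1.03400 = 1.077369
r = 1.077369 − 1 = 7.7369%, i.e. 7.737%.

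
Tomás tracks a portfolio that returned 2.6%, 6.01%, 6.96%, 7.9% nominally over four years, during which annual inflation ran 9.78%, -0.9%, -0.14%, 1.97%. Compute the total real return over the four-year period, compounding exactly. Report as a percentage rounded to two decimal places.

13.31%

Nominal growth factor = 1.0260 × 1.0601 × 1.0696 × 1.0790 = 1.255270
Price-level growth factor = 1.0978 × 0.9910 × 0.9986 × 1.0197 = 1.107799
Real growth factor = 1.255270 / 1.107799 = 1.133121
Total real return = 1.133121 − 1 → 13.31%.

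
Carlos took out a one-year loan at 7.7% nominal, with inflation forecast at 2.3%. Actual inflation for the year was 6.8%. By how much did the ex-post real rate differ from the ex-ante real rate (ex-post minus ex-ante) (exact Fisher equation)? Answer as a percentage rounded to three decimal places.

Ex-ante: (1 + 0.0770)/(1 + 0.0230) − 1 = 5.2786%
Ex-post: (1 + 0.0770)/(1 + 0.0680) − 1 = 0.8427%
Difference (ex-post − ex-ante) = -4.4359% → -4.436%.

-4.436%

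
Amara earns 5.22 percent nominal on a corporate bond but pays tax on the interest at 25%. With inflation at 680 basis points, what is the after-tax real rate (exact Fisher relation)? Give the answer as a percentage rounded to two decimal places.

After-tax nominal return = 5.22% × (1 − 0.25) = 3.9150%.
1 + r = 1.03915 / 1.06800 = 0.972987
After-tax real rate = 0.972987 − 1 → -2.70%.

-2.70%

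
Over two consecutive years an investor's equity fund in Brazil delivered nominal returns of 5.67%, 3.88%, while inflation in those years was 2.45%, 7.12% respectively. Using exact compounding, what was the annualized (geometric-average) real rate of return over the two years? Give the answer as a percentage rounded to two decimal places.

0.01%

Nominal growth factor = 1.0567 × 1.0388 = 1.09769996
Price-level growth factor = 1.0245 × 1.0712 = 1.09744440
Real growth factor = 1.09769996 / 1.09744440 = 1.00023287
Annualized real rate = 1.00023287^(1/2) − 1 = 0.0116% → 0.01%.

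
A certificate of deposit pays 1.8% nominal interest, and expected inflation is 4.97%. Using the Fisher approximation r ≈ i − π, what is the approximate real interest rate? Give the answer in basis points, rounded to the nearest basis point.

-317 basis points

r ≈ i − π = 1.8% − 4.97% = -317 basis points.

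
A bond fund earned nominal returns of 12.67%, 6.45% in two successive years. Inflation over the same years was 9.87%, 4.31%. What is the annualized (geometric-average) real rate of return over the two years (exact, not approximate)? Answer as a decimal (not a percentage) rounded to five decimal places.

Compound the nominal returns: 1.1267 × 1.0645 = 1.19937215.
Compound inflation: 1.0987 × 1.0431 = 1.14605397.
Deflate: 1.19937215 / 1.14605397 = 1.04652327.
Annualized real rate = 1.04652327^(1/2) − 1 = 2.2997% → 0.02300.

0.02300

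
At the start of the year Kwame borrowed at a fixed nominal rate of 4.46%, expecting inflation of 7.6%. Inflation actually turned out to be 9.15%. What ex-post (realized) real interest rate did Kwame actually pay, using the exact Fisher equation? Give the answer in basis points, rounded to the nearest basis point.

-430 basis points

Ex-post: (1 + 0.0446)/(1 + 0.0915) − 1 = -4.2968%
So the realized real rate is -430 basis points.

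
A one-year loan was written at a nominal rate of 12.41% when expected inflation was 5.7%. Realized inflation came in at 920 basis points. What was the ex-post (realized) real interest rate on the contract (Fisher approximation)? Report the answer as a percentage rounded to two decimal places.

3.21%

Ex-post: 12.41% − 9.2% = 3.210%
So the realized real rate is 3.21%.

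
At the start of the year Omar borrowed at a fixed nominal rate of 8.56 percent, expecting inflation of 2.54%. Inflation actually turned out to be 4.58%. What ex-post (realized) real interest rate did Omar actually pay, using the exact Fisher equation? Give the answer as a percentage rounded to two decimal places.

Ex-post: (1 + 0.0856)/(1 + 0.0458) − 1 = 3.8057%
So the realized real rate is 3.81%.

3.81%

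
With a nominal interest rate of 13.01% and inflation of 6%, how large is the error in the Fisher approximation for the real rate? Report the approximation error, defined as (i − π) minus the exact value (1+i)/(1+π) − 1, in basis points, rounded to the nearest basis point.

40 basis points

Approximate: r ≈ 13.010% − 6.000% = 7.0100%
Exact: (1 + 0.1301)/(1 + 0.0600) − 1 = 6.6132%
Error = 7.0100% − 6.6132% = 0.3968% → 40 basis points.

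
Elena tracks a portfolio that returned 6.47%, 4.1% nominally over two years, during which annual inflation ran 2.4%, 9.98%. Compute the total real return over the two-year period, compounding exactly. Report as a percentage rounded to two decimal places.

-1.58%

Compound the nominal returns: 1.0647 × 1.0410 = 1.108353.
Compound inflation: 1.0240 × 1.0998 = 1.126195.
Deflate: 1.108353 / 1.126195 = 0.984157.
Total real return = 0.984157 − 1 → -1.58%.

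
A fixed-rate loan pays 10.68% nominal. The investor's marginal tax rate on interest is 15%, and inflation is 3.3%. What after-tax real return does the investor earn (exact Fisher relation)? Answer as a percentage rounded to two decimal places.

After-tax nominal return = 10.68% × (1 − 0.15) = 9.0780%.
1 + r = 1.09078 / 1.03300 = 1.055934
After-tax real rate = 1.055934 − 1 → 5.59%.

5.59%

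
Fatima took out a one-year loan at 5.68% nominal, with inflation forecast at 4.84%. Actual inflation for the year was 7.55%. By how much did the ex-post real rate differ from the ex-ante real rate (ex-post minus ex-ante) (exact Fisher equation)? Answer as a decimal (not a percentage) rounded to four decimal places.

-0.0254

Ex-ante: (1 + 0.0568)/(1 + 0.0484) − 1 = 0.8012%
Ex-post: (1 + 0.0568)/(1 + 0.0755) − 1 = -1.7387%
Difference (ex-post − ex-ante) = -2.5399% → -0.0254.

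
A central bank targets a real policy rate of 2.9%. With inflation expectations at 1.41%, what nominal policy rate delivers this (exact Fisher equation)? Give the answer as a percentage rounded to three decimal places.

(1 + i) = (1 + r)(1 + π) = 1.02900 × 1.01410 = 1.0435089
i = 1.0435089 − 1, so the required nominal rate is 4.351%.

4.351%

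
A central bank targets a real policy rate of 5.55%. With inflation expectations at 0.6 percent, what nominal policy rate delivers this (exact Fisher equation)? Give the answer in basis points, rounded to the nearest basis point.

(1 + i) = (1 + r)(1 + π) = 1.05550 × 1.00600 = 1.061833
i = 1.061833 − 1, so the required nominal rate is 618 basis points.

618 basis points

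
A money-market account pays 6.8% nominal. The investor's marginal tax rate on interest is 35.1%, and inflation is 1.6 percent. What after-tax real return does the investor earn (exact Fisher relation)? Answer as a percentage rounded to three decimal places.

After-tax nominal return = 6.8% × (1 − 0.351) = 4.4132%.
1 + r = 1.044132 / 1.01600 = 1.027689
After-tax real rate = 1.027689 − 1 → 2.769%.

2.769%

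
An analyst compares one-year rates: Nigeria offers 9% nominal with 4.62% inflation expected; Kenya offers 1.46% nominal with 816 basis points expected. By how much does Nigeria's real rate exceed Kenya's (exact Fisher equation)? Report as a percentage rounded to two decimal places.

Nigeria: (1 + 0.0900)/(1 + 0.0462) − 1 = 4.1866%
Kenya: (1 + 0.0146)/(1 + 0.0816) − 1 = -6.1945%
Differential = 4.1866% − (-6.1945%) = 10.3811% → 10.38%.

10.38%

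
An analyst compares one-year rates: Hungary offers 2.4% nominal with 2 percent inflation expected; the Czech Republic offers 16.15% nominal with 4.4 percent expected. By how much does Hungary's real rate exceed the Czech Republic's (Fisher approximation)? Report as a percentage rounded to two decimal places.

Hungary: 2.4% − 2% = 0.400%
The Czech Republic: 16.15% − 4.4% = 11.750%
Differential = -11.350% → -11.35%.

-11.35%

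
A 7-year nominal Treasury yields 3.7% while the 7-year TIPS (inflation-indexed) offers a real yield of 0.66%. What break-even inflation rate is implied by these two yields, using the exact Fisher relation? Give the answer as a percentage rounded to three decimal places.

3.020%

(1 + π) = (1 + i)/(1 + r) = 1.03700 / 1.00660 = 1.030201
Break-even inflation = 1.030201 − 1 → 3.020%.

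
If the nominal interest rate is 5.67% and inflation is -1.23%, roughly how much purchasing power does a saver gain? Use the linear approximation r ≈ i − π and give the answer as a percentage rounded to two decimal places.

6.90%

r ≈ i − π = 5.67% − (-1.23%) = 6.90%.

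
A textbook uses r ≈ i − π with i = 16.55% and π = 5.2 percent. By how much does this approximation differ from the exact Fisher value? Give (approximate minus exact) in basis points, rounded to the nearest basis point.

56 basis points

Approximate: r ≈ 16.550% − 5.200% = 11.3500%
Exact: (1 + 0.1655)/(1 + 0.0520) − 1 = 10.7890%
Error = 11.3500% − 10.7890% = 0.5610% → 56 basis points.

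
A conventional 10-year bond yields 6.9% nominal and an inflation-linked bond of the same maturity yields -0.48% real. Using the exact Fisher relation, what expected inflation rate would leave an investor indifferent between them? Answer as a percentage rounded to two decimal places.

7.42%

(1 + π) = (1 + i)/(1 + r) = 1.06900 / 0.99520 = 1.074156
Break-even inflation = 1.074156 − 1 → 7.42%.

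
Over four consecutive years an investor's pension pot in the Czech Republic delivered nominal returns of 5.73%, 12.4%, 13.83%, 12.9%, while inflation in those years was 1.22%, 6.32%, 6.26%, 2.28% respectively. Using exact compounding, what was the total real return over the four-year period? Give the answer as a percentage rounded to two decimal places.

Compound the nominal returns: 1.0573 × 1.1240 × 1.1383 × 1.1290 = 1.527268.
Compound inflation: 1.0122 × 1.0632 × 1.0626 × 1.0228 = 1.169612.
Deflate: 1.527268 / 1.169612 = 1.305790.
Total real return = 1.305790 − 1 → 30.58%.

30.58%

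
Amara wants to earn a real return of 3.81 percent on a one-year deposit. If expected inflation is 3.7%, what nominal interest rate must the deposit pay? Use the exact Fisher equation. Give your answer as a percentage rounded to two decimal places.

(1 + i) = (1 + r)(1 + π) = 1.03810 × 1.03700 = 1.0765097
i = 1.0765097 − 1, so the required nominal rate is 7.65%.

7.65%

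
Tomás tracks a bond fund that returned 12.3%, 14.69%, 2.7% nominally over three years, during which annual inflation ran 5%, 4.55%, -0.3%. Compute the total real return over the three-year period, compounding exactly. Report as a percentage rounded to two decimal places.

Nominal growth factor = 1.1230 × 1.1469 × 1.0270 = 1.322744
Price-level growth factor = 1.0500 × 1.0455 × 0.9970 = 1.094482
Real growth factor = 1.322744 / 1.094482 = 1.208557
Total real return = 1.208557 − 1 → 20.86%.

20.86%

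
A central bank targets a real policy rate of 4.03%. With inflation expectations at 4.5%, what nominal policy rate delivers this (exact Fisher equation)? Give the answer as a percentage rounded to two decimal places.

(1 + i) = (1 + r)(1 + π) = 1.04030 × 1.04500 = 1.0871135
i = 1.0871135 − 1, so the required nominal rate is 8.71%.

8.71%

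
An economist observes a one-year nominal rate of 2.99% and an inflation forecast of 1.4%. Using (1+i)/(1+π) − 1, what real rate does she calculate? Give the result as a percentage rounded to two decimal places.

1 + r = 1.02990 / 1.01400 = 1.015680
r = 1.015680 − 1 = 1.5680%, i.e. 1.57%.

1.57%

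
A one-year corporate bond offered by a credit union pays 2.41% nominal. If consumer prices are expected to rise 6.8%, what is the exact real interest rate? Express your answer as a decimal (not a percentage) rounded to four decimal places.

1 + r = 1.02410 / 1.06800 = 0.958895
r = 0.958895 − 1 = -4.1105%, i.e. -0.0411.

-0.0411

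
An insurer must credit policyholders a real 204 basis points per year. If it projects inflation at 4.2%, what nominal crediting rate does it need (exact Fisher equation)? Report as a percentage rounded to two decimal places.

(1 + i) = (1 + r)(1 + π) = 1.02040 × 1.04200 = 1.0632568
i = 1.0632568 − 1, so the required nominal rate is 6.33%.

6.33%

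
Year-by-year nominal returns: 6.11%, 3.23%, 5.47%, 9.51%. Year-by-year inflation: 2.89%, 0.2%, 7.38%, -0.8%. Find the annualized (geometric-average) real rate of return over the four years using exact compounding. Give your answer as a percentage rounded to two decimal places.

Nominal growth factor = 1.0611 × 1.0323 × 1.0547 × 1.0951 = 1.26515859
Price-level growth factor = 1.0289 × 1.0020 × 1.0738 × 0.9920 = 1.09818615
Real growth factor = 1.26515859 / 1.09818615 = 1.15204384
Annualized real rate = 1.15204384^(1/4) − 1 = 3.6018% → 3.60%.

3.60%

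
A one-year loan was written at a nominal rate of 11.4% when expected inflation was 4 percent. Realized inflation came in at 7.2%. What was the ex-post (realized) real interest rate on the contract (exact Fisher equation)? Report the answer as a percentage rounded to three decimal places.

Ex-post: (1 + 0.1140)/(1 + 0.0720) − 1 = 3.9179%
So the realized real rate is 3.918%.

3.918%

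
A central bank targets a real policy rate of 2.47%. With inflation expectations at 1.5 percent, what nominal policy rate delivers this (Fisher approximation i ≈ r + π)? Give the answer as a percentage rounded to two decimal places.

3.97%

i ≈ r + π = 2.47% + 1.5% = 3.97%.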